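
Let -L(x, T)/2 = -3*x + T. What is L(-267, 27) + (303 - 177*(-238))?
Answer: 40773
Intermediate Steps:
L(x, T) = -2*T + 6*x (L(x, T) = -2*(-3*x + T) = -2*(T - 3*x) = -2*T + 6*x)
L(-267, 27) + (303 - 177*(-238)) = (-2*27 + 6*(-267)) + (303 - 177*(-238)) = (-54 - 1602) + (303 + 42126) = -1656 + 42429 = 40773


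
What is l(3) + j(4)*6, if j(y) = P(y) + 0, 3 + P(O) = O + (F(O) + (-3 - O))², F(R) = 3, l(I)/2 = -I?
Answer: 96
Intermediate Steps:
l(I) = -2*I (l(I) = 2*(-I) = -2*I)
P(O) = -3 + O + O² (P(O) = -3 + (O + (3 + (-3 - O))²) = -3 + (O + (-O)²) = -3 + (O + O²) = -3 + O + O²)
j(y) = -3 + y + y² (j(y) = (-3 + y + y²) + 0 = -3 + y + y²)
l(3) + j(4)*6 = -2*3 + (-3 + 4 + 4²)*6 = -6 + (-3 + 4 + 16)*6 = -6 + 17*6 = -6 + 102 = 96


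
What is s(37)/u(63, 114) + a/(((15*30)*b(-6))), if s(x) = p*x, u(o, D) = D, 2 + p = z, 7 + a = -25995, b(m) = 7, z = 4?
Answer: -227594/29925 ≈ -7.6055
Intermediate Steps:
a = -26002 (a = -7 - 25995 = -26002)
p = 2 (p = -2 + 4 = 2)
s(x) = 2*x
s(37)/u(63, 114) + a/(((15*30)*b(-6))) = (2*37)/114 - 26002/((15*30)*7) = 74*(1/114) - 26002/(450*7) = 37/57 - 26002/3150 = 37/57 - 26002*1/3150 = 37/57 - 13001/1575 = -227594/29925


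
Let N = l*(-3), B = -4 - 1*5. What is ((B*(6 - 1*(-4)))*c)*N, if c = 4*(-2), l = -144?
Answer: 311040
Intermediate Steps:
c = -8
B = -9 (B = -4 - 5 = -9)
N = 432 (N = -144*(-3) = 432)
((B*(6 - 1*(-4)))*c)*N = (-9*(6 - 1*(-4))*(-8))*432 = (-9*(6 + 4)*(-8))*432 = (-9*10*(-8))*432 = -90*(-8)*432 = 720*432 = 311040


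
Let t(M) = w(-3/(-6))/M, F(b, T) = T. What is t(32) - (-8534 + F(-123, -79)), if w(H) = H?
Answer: 551233/64 ≈ 8613.0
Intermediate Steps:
t(M) = 1/(2*M) (t(M) = (-3/(-6))/M = (-3*(-⅙))/M = 1/(2*M))
t(32) - (-8534 + F(-123, -79)) = (½)/32 - (-8534 - 79) = (½)*(1/32) - 1*(-8613) = 1/64 + 8613 = 551233/64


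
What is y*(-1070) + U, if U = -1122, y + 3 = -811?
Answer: 869858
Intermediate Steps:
y = -814 (y = -3 - 811 = -814)
y*(-1070) + U = -814*(-1070) - 1122 = 870980 - 1122 = 869858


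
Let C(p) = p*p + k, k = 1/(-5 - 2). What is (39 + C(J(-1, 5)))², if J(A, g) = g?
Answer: 199809/49 ≈ 4077.7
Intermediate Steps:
k = -⅐ (k = 1/(-7) = -⅐ ≈ -0.14286)
C(p) = -⅐ + p² (C(p) = p*p - ⅐ = p² - ⅐ = -⅐ + p²)
(39 + C(J(-1, 5)))² = (39 + (-⅐ + 5²))² = (39 + (-⅐ + 25))² = (39 + 174/7)² = (447/7)² = 199809/49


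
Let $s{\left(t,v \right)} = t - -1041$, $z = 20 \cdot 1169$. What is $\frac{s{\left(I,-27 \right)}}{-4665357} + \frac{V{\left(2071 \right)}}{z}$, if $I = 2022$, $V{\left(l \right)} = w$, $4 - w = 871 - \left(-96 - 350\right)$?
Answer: $- \frac{2065742227}{36358682220} \approx -0.056816$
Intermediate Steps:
$w = -1313$ ($w = 4 - \left(871 - \left(-96 - 350\right)\right) = 4 - \left(871 - -446\right) = 4 - \left(871 + 446\right) = 4 - 1317 = -1313$)
$V{\left(l \right)} = -1313$
$z = 23380$
$s{\left(t,v \right)} = 1041 + t$ ($s{\left(t,v \right)} = t + 1041 = 1041 + t$)
$\frac{s{\left(I,-27 \right)}}{-4665357} + \frac{V{\left(2071 \right)}}{z} = \frac{1041 + 2022}{-4665357} - \frac{1313}{23380} = 3063 \left(- \frac{1}{4665357}\right) - \frac{1313}{23380} = - \frac{1021}{1555119} - \frac{1313}{23380} = - \frac{2065742227}{36358682220}$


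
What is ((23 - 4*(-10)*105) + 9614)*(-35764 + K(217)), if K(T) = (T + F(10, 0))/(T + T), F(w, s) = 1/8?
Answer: -1718152342027/3472 ≈ -4.9486e+8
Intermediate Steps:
F(w, s) = 1/8
K(T) = (1/8 + T)/(2*T) (K(T) = (T + 1/8)/(T + T) = (1/8 + T)/((2*T)) = (1/8 + T)*(1/(2*T)) = (1/8 + T)/(2*T))
((23 - 4*(-10)*105) + 9614)*(-35764 + K(217)) = ((23 - 4*(-10)*105) + 9614)*(-35764 + (1/16)*(1 + 8*217)/217) = ((23 + 40*105) + 9614)*(-35764 + (1/16)*(1/217)*(1 + 1736)) = ((23 + 4200) + 9614)*(-35764 + (1/16)*(1/217)*1737) = (4223 + 9614)*(-35764 + 1737/3472) = 13837*(-124170871/3472) = -1718152342027/3472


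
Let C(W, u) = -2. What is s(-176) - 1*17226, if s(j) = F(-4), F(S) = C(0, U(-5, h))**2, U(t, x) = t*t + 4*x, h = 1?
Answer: -17222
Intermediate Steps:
U(t, x) = t**2 + 4*x
F(S) = 4 (F(S) = (-2)**2 = 4)
s(j) = 4
s(-176) - 1*17226 = 4 - 1*17226 = 4 - 17226 = -17222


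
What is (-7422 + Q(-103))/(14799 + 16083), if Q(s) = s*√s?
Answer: -1237/5147 - 103*I*√103/30882 ≈ -0.24033 - 0.033849*I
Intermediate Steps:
Q(s) = s^(3/2)
(-7422 + Q(-103))/(14799 + 16083) = (-7422 + (-103)^(3/2))/(14799 + 16083) = (-7422 - 103*I*√103)/30882 = (-7422 - 103*I*√103)*(1/30882) = -1237/5147 - 103*I*√103/30882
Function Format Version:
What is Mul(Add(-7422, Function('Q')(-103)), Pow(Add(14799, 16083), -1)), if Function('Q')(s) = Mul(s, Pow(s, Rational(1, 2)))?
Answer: Add(Rational(-1237, 5147), Mul(Rational(-103, 30882), I, Pow(103, Rational(1, 2)))) ≈ Add(-0.24033, Mul(-0.033849, I))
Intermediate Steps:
Function('Q')(s) = Pow(s, Rational(3, 2))
Mul(Add(-7422, Function('Q')(-103)), Pow(Add(14799, 16083), -1)) = Mul(Add(-7422, Pow(-103, Rational(3, 2))), Pow(Add(14799, 16083), -1)) = Mul(Add(-7422, Mul(-103, I, Pow(103, Rational(1, 2)))), Pow(30882, -1)) = Mul(Add(-7422, Mul(-103, I, Pow(103, Rational(1, 2)))), Rational(1, 30882)) = Add(Rational(-1237, 5147), Mul(Rational(-103, 30882), I, Pow(103, Rational(1, 2))))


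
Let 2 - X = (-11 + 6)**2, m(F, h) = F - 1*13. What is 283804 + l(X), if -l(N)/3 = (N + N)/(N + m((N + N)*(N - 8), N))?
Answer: 197243849/695 ≈ 2.8380e+5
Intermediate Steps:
m(F, h) = -13 + F (m(F, h) = F - 13 = -13 + F)
X = -23 (X = 2 - (-11 + 6)**2 = 2 - 1*(-5)**2 = 2 - 1*25 = 2 - 25 = -23)
l(N) = -6*N/(-13 + N + 2*N*(-8 + N)) (l(N) = -3*(N + N)/(N + (-13 + (N + N)*(N - 8))) = -3*2*N/(N + (-13 + (2*N)*(-8 + N))) = -3*2*N/(N + (-13 + 2*N*(-8 + N))) = -3*2*N/(-13 + N + 2*N*(-8 + N)) = -6*N/(-13 + N + 2*N*(-8 + N)))
283804 + l(X) = 283804 - 6*(-23)/(-13 - 23 + 2*(-23)*(-8 - 23)) = 283804 - 6*(-23)/(-13 - 23 + 2*(-23)*(-31)) = 283804 - 6*(-23)/(-13 - 23 + 1426) = 283804 - 6*(-23)/1390 = 283804 - 6*(-23)*1/1390 = 283804 + 69/695 = 197243849/695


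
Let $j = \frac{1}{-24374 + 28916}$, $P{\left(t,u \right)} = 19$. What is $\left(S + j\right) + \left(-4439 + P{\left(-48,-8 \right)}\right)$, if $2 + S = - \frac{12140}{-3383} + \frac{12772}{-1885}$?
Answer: $- \frac{128171685349057}{28964129610} \approx -4425.2$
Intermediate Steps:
$j = \frac{1}{4542} \approx 0.00022017$
$S = - \frac{33077686}{6376955}$ ($S = -2 + \left(- \frac{12140}{-3383} + \frac{12772}{-1885}\right) = -2 + \left(\left(-12140\right) \left(- \frac{1}{3383}\right) + 12772 \left(- \frac{1}{1885}\right)\right) = -2 + \left(\frac{12140}{3383} - \frac{12772}{1885}\right) = -2 - \frac{20323776}{6376955} = - \frac{33077686}{6376955} \approx -5.1871$)
$\left(S + j\right) + \left(-4439 + P{\left(-48,-8 \right)}\right) = \left(- \frac{33077686}{6376955} + \frac{1}{4542}\right) + \left(-4439 + 19\right) = - \frac{150232472857}{28964129610} - 4420 = - \frac{128171685349057}{28964129610}$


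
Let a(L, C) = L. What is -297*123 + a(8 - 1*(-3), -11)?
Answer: -36520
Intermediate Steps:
-297*123 + a(8 - 1*(-3), -11) = -297*123 + (8 - 1*(-3)) = -36531 + (8 + 3) = -36531 + 11 = -36520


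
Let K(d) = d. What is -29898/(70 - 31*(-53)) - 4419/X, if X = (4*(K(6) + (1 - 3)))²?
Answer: -5074545/146176 ≈ -34.715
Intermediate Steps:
X = 256 (X = (4*(6 + (1 - 3)))² = (4*(6 - 2))² = (4*4)² = 16² = 256)
-29898/(70 - 31*(-53)) - 4419/X = -29898/(70 - 31*(-53)) - 4419/256 = -29898/(70 + 1643) - 4419*1/256 = -29898/1713 - 4419/256 = -29898*1/1713 - 4419/256 = -9966/571 - 4419/256 = -5074545/146176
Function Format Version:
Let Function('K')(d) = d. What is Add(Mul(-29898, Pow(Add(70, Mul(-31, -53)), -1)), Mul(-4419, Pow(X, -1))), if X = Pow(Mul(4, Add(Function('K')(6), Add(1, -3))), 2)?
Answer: Rational(-5074545, 146176) ≈ -34.715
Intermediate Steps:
X = 256 (X = Pow(Mul(4, Add(6, Add(1, -3))), 2) = Pow(Mul(4, Add(6, -2)), 2) = Pow(Mul(4, 4), 2) = Pow(16, 2) = 256)
Add(Mul(-29898, Pow(Add(70, Mul(-31, -53)), -1)), Mul(-4419, Pow(X, -1))) = Add(Mul(-29898, Pow(Add(70, Mul(-31, -53)), -1)), Mul(-4419, Pow(256, -1))) = Add(Mul(-29898, Pow(Add(70, 1643), -1)), Mul(-4419, Rational(1, 256))) = Add(Mul(-29898, Pow(1713, -1)), Rational(-4419, 256)) = Add(Mul(-29898, Rational(1, 1713)), Rational(-4419, 256)) = Add(Rational(-9966, 571), Rational(-4419, 256)) = Rational(-5074545, 146176)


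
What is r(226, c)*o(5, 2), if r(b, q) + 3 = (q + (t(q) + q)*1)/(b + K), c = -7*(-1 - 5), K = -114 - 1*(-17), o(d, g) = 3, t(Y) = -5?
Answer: -308/43 ≈ -7.1628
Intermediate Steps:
K = -97 (K = -114 + 17 = -97)
c = 42 (c = -7*(-6) = 42)
r(b, q) = -3 + (-5 + 2*q)/(-97 + b) (r(b, q) = -3 + (q + (-5 + q)*1)/(b - 97) = -3 + (q + (-5 + q))/(-97 + b) = -3 + (-5 + 2*q)/(-97 + b))
r(226, c)*o(5, 2) = ((286 - 3*226 + 2*42)/(-97 + 226))*3 = ((286 - 678 + 84)/129)*3 = ((1/129)*(-308))*3 = -308/129*3 = -308/43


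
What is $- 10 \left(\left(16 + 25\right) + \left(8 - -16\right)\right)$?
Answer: $-650$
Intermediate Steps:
$- 10 \left(\left(16 + 25\right) + \left(8 - -16\right)\right) = - 10 \left(41 + \left(8 + 16\right)\right) = - 10 \left(41 + 24\right) = \left(-10\right) 65 = -650$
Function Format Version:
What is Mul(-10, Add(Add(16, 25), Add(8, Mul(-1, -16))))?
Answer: -650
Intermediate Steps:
Mul(-10, Add(Add(16, 25), Add(8, Mul(-1, -16)))) = Mul(-10, Add(41, Add(8, 16))) = Mul(-10, Add(41, 24)) = Mul(-10, 65) = -650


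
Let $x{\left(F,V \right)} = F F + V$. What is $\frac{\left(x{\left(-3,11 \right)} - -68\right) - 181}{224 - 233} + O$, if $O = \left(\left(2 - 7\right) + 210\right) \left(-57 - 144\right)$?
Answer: $- \frac{123584}{3} \approx -41195.0$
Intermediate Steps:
$x{\left(F,V \right)} = V + F^{2}$ ($x{\left(F,V \right)} = F^{2} + V = V + F^{2}$)
$O = -41205$ ($O = \left(-5 + 210\right) \left(-201\right) = 205 \left(-201\right) = -41205$)
$\frac{\left(x{\left(-3,11 \right)} - -68\right) - 181}{224 - 233} + O = \frac{\left(\left(11 + \left(-3\right)^{2}\right) - -68\right) - 181}{224 - 233} - 41205 = \frac{\left(\left(11 + 9\right) + 68\right) - 181}{-9} - 41205 = \left(\left(20 + 68\right) - 181\right) \left(- \frac{1}{9}\right) - 41205 = \left(88 - 181\right) \left(- \frac{1}{9}\right) - 41205 = \left(-93\right) \left(- \frac{1}{9}\right) - 41205 = \frac{31}{3} - 41205 = - \frac{123584}{3}$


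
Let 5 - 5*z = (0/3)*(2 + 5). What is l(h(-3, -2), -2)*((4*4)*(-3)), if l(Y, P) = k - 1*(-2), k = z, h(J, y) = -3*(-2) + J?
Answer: -144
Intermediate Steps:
z = 1 (z = 1 - 0/3*(2 + 5)/5 = 1 - 0*(1/3)*7/5 = 1 - 0*7 = 1 - 1/5*0 = 1 + 0 = 1)
h(J, y) = 6 + J
k = 1
l(Y, P) = 3 (l(Y, P) = 1 - 1*(-2) = 1 + 2 = 3)
l(h(-3, -2), -2)*((4*4)*(-3)) = 3*((4*4)*(-3)) = 3*(16*(-3)) = 3*(-48) = -144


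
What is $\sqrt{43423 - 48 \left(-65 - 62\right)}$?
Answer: $\sqrt{49519} \approx 222.53$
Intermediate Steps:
$\sqrt{43423 - 48 \left(-65 - 62\right)} = \sqrt{43423 - -6096} = \sqrt{43423 + 6096} = \sqrt{49519}$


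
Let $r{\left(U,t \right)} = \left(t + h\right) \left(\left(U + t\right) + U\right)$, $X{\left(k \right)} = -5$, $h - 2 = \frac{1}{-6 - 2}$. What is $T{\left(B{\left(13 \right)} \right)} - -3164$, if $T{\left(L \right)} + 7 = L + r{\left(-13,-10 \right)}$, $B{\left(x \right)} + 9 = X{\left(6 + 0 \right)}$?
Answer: $\frac{6871}{2} \approx 3435.5$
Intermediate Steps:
$h = \frac{15}{8}$ ($h = 2 + \frac{1}{-6 - 2} = 2 + \frac{1}{-8} = 2 - \frac{1}{8} = \frac{15}{8} \approx 1.875$)
$B{\left(x \right)} = -14$ ($B{\left(x \right)} = -9 - 5 = -14$)
$r{\left(U,t \right)} = \left(\frac{15}{8} + t\right) \left(t + 2 U\right)$ ($r{\left(U,t \right)} = \left(t + \frac{15}{8}\right) \left(\left(U + t\right) + U\right) = \left(\frac{15}{8} + t\right) \left(t + 2 U\right)$)
$T{\left(L \right)} = \frac{571}{2} + L$ ($T{\left(L \right)} = -7 + \left(L + \left(\left(-10\right)^{2} + \frac{15}{4} \left(-13\right) + \frac{15}{8} \left(-10\right) + 2 \left(-13\right) \left(-10\right)\right)\right) = -7 + \left(L + \left(100 - \frac{195}{4} - \frac{75}{4} + 260\right)\right) = -7 + \left(L + \frac{585}{2}\right) = -7 + \left(\frac{585}{2} + L\right) = \frac{571}{2} + L$)
$T{\left(B{\left(13 \right)} \right)} - -3164 = \left(\frac{571}{2} - 14\right) - -3164 = \frac{543}{2} + 3164 = \frac{6871}{2}$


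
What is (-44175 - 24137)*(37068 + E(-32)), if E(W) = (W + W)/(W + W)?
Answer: -2532257528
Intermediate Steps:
E(W) = 1 (E(W) = (2*W)/((2*W)) = (2*W)*(1/(2*W)) = 1)
(-44175 - 24137)*(37068 + E(-32)) = (-44175 - 24137)*(37068 + 1) = -68312*37069 = -2532257528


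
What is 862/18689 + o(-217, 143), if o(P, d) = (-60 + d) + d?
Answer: 4224576/18689 ≈ 226.05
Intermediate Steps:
o(P, d) = -60 + 2*d
862/18689 + o(-217, 143) = 862/18689 + (-60 + 2*143) = 862*(1/18689) + (-60 + 286) = 862/18689 + 226 = 4224576/18689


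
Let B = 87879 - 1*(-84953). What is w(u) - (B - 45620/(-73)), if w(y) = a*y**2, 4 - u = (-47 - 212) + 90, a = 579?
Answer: 1252346687/73 ≈ 1.7155e+7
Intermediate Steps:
B = 172832 (B = 87879 + 84953 = 172832)
u = 173 (u = 4 - ((-47 - 212) + 90) = 4 - (-259 + 90) = 4 - 1*(-169) = 4 + 169 = 173)
w(y) = 579*y**2
w(u) - (B - 45620/(-73)) = 579*173**2 - (172832 - 45620/(-73)) = 579*29929 - (172832 - 45620*(-1)/73) = 17328891 - (172832 - 2281*(-20/73)) = 17328891 - (172832 + 45620/73) = 17328891 - 1*12662356/73 = 17328891 - 12662356/73 = 1252346687/73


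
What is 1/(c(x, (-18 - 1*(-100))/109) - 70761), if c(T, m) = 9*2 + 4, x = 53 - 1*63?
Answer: -1/70739 ≈ -1.4136e-5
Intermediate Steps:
x = -10 (x = 53 - 63 = -10)
c(T, m) = 22 (c(T, m) = 18 + 4 = 22)
1/(c(x, (-18 - 1*(-100))/109) - 70761) = 1/(22 - 70761) = 1/(-70739) = -1/70739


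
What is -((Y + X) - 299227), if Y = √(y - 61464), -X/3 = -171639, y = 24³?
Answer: -215690 - 2*I*√11910 ≈ -2.1569e+5 - 218.27*I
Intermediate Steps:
y = 13824
X = 514917 (X = -3*(-171639) = 514917)
Y = 2*I*√11910 (Y = √(13824 - 61464) = √(-47640) = 2*I*√11910 ≈ 218.27*I)
-((Y + X) - 299227) = -((2*I*√11910 + 514917) - 299227) = -((514917 + 2*I*√11910) - 299227) = -(215690 + 2*I*√11910) = -215690 - 2*I*√11910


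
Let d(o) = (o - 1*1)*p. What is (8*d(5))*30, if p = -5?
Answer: -4800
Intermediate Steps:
d(o) = 5 - 5*o (d(o) = (o - 1*1)*(-5) = (o - 1)*(-5) = (-1 + o)*(-5) = 5 - 5*o)
(8*d(5))*30 = (8*(5 - 5*5))*30 = (8*(5 - 25))*30 = (8*(-20))*30 = -160*30 = -4800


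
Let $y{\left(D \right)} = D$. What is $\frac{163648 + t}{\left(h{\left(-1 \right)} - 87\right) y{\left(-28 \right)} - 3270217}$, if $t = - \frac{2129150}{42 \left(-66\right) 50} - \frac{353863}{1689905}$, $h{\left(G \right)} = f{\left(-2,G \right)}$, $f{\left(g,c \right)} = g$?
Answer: $- \frac{109523771127437}{2186769347185500} \approx -0.050085$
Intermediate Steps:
$h{\left(G \right)} = -2$
$t = \frac{10140045197}{669202380}$ ($t = - \frac{2129150}{\left(-2772\right) 50} - \frac{353863}{1689905} = - \frac{2129150}{-138600} - \frac{353863}{1689905} = \left(-2129150\right) \left(- \frac{1}{138600}\right) - \frac{353863}{1689905} = \frac{42583}{2772} - \frac{353863}{1689905} = \frac{10140045197}{669202380} \approx 15.152$)
$\frac{163648 + t}{\left(h{\left(-1 \right)} - 87\right) y{\left(-28 \right)} - 3270217} = \frac{163648 + \frac{10140045197}{669202380}}{\left(-2 - 87\right) \left(-28\right) - 3270217} = \frac{109523771127437}{669202380 \left(\left(-89\right) \left(-28\right) - 3270217\right)} = \frac{109523771127437}{669202380 \left(2492 - 3270217\right)} = \frac{109523771127437}{669202380 \left(-3267725\right)} = \frac{109523771127437}{669202380} \left(- \frac{1}{3267725}\right) = - \frac{109523771127437}{2186769347185500}$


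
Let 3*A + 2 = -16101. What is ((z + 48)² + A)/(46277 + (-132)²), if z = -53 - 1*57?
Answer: -4571/191103 ≈ -0.023919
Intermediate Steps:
A = -16103/3 (A = -⅔ + (⅓)*(-16101) = -⅔ - 5367 = -16103/3 ≈ -5367.7)
z = -110 (z = -53 - 57 = -110)
((z + 48)² + A)/(46277 + (-132)²) = ((-110 + 48)² - 16103/3)/(46277 + (-132)²) = ((-62)² - 16103/3)/(46277 + 17424) = (3844 - 16103/3)/63701 = -4571/3*1/63701 = -4571/191103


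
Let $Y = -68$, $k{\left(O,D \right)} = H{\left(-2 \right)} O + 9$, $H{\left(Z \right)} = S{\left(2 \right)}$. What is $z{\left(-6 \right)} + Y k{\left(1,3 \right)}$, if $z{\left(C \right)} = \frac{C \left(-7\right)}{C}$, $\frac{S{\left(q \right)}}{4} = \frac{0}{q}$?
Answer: $-619$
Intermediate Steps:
$S{\left(q \right)} = 0$ ($S{\left(q \right)} = 4 \frac{0}{q} = 4 \cdot 0 = 0$)
$H{\left(Z \right)} = 0$
$k{\left(O,D \right)} = 9$ ($k{\left(O,D \right)} = 0 O + 9 = 0 + 9 = 9$)
$z{\left(C \right)} = -7$ ($z{\left(C \right)} = \frac{\left(-7\right) C}{C} = -7$)
$z{\left(-6 \right)} + Y k{\left(1,3 \right)} = -7 - 612 = -619$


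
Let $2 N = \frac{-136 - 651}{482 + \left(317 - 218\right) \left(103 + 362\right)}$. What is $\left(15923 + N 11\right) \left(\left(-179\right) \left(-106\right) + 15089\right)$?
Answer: $\frac{50459965068675}{93034} \approx 5.4238 \cdot 10^{8}$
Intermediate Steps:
$N = - \frac{787}{93034}$ ($N = \frac{\left(-136 - 651\right) \frac{1}{482 + \left(317 - 218\right) \left(103 + 362\right)}}{2} = \frac{\left(-787\right) \frac{1}{482 + 99 \cdot 465}}{2} = \frac{\left(-787\right) \frac{1}{482 + 46035}}{2} = \frac{\left(-787\right) \frac{1}{46517}}{2} = \frac{1}{2} \left(- \frac{787}{46517}\right) = - \frac{787}{93034} \approx -0.0084593$)
$\left(15923 + N 11\right) \left(\left(-179\right) \left(-106\right) + 15089\right) = \left(15923 - \frac{8657}{93034}\right) \left(\left(-179\right) \left(-106\right) + 15089\right) = \left(15923 - \frac{8657}{93034}\right) \left(18974 + 15089\right) = \frac{1481371725}{93034} \cdot 34063 = \frac{50459965068675}{93034}$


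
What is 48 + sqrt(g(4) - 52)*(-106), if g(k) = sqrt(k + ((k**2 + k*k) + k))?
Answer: 48 - 106*sqrt(-52 + 2*sqrt(10)) ≈ 48.0 - 716.39*I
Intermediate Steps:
g(k) = sqrt(2*k + 2*k**2) (g(k) = sqrt(k + ((k**2 + k**2) + k)) = sqrt(k + (2*k**2 + k)) = sqrt(k + (k + 2*k**2)) = sqrt(2*k + 2*k**2))
48 + sqrt(g(4) - 52)*(-106) = 48 + sqrt(sqrt(2)*sqrt(4*(1 + 4)) - 52)*(-106) = 48 + sqrt(sqrt(2)*sqrt(4*5) - 52)*(-106) = 48 + sqrt(sqrt(2)*sqrt(20) - 52)*(-106) = 48 + sqrt(sqrt(2)*(2*sqrt(5)) - 52)*(-106) = 48 + sqrt(2*sqrt(10) - 52)*(-106) = 48 + sqrt(-52 + 2*sqrt(10))*(-106) = 48 - 106*sqrt(-52 + 2*sqrt(10))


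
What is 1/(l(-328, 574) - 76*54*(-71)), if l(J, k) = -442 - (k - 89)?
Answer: 1/290457 ≈ 3.4429e-6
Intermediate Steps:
l(J, k) = -353 - k (l(J, k) = -442 - (-89 + k) = -442 + (89 - k) = -353 - k)
1/(l(-328, 574) - 76*54*(-71)) = 1/((-353 - 1*574) - 76*54*(-71)) = 1/((-353 - 574) - 4104*(-71)) = 1/(-927 + 291384) = 1/290457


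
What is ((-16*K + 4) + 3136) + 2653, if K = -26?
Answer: 6209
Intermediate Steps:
((-16*K + 4) + 3136) + 2653 = ((-16*(-26) + 4) + 3136) + 2653 = ((416 + 4) + 3136) + 2653 = (420 + 3136) + 2653 = 3556 + 2653 = 6209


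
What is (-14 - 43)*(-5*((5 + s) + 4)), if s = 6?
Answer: 4275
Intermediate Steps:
(-14 - 43)*(-5*((5 + s) + 4)) = (-14 - 43)*(-5*((5 + 6) + 4)) = -(-285)*(11 + 4) = -(-285)*15 = -57*(-75) = 4275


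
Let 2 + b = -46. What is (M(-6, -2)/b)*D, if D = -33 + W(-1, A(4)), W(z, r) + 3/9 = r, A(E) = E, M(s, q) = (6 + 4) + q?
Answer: 44/9 ≈ 4.8889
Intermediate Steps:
M(s, q) = 10 + q
b = -48 (b = -2 - 46 = -48)
W(z, r) = -⅓ + r
D = -88/3 (D = -33 + (-⅓ + 4) = -33 + 11/3 = -88/3 ≈ -29.333)
(M(-6, -2)/b)*D = ((10 - 2)/(-48))*(-88/3) = (8*(-1/48))*(-88/3) = -⅙*(-88/3) = 44/9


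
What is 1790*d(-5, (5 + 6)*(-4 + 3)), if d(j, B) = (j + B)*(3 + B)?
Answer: 229120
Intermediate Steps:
d(j, B) = (3 + B)*(B + j) (d(j, B) = (B + j)*(3 + B) = (3 + B)*(B + j))
1790*d(-5, (5 + 6)*(-4 + 3)) = 1790*(((5 + 6)*(-4 + 3))² + 3*((5 + 6)*(-4 + 3)) + 3*(-5) + ((5 + 6)*(-4 + 3))*(-5)) = 1790*((11*(-1))² + 3*(11*(-1)) - 15 + (11*(-1))*(-5)) = 1790*((-11)² + 3*(-11) - 15 - 11*(-5)) = 1790*(121 - 33 - 15 + 55) = 1790*128 = 229120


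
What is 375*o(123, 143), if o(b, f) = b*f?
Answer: 6595875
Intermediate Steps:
375*o(123, 143) = 375*(123*143) = 375*17589 = 6595875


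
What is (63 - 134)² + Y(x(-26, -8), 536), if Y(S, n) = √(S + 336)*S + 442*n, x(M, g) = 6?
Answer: 241953 + 18*√38 ≈ 2.4206e+5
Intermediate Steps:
Y(S, n) = 442*n + S*√(336 + S) (Y(S, n) = √(336 + S)*S + 442*n = S*√(336 + S) + 442*n = 442*n + S*√(336 + S))
(63 - 134)² + Y(x(-26, -8), 536) = (63 - 134)² + (442*536 + 6*√(336 + 6)) = (-71)² + (236912 + 6*√342) = 5041 + (236912 + 6*(3*√38)) = 5041 + (236912 + 18*√38) = 241953 + 18*√38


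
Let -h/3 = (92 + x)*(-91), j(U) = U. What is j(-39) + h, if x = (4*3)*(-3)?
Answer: 15249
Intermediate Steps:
x = -36 (x = 12*(-3) = -36)
h = 15288 (h = -3*(92 - 36)*(-91) = -168*(-91) = -3*(-5096) = 15288)
j(-39) + h = -39 + 15288 = 15249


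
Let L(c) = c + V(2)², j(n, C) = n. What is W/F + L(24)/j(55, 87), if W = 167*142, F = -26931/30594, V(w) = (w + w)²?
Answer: -2659686380/98747 ≈ -26934.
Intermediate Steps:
V(w) = 4*w² (V(w) = (2*w)² = 4*w²)
F = -8977/10198 (F = -26931*1/30594 = -8977/10198 ≈ -0.88027)
W = 23714
L(c) = 256 + c (L(c) = c + (4*2²)² = c + (4*4)² = c + 16² = c + 256 = 256 + c)
W/F + L(24)/j(55, 87) = 23714/(-8977/10198) + (256 + 24)/55 = 23714*(-10198/8977) + 280*(1/55) = -241835372/8977 + 56/11 = -2659686380/98747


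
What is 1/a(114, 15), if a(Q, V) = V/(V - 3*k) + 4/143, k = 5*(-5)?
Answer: 858/167 ≈ 5.1377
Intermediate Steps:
k = -25
a(Q, V) = 4/143 + V/(75 + V) (a(Q, V) = V/(V - 3*(-25)) + 4/143 = V/(V + 75) + 4*(1/143) = V/(75 + V) + 4/143 = 4/143 + V/(75 + V))
1/a(114, 15) = 1/(3*(100 + 49*15)/(143*(75 + 15))) = 1/((3/143)*(100 + 735)/90) = 1/((3/143)*(1/90)*835) = 1/(167/858) = 858/167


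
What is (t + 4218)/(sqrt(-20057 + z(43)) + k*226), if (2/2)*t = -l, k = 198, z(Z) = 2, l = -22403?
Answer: 397078836/667467853 - 26621*I*sqrt(20055)/2002403559 ≈ 0.5949 - 0.0018827*I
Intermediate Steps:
t = 22403 (t = -1*(-22403) = 22403)
(t + 4218)/(sqrt(-20057 + z(43)) + k*226) = (22403 + 4218)/(sqrt(-20057 + 2) + 198*226) = 26621/(sqrt(-20055) + 44748) = 26621/(I*sqrt(20055) + 44748) = 26621/(44748 + I*sqrt(20055))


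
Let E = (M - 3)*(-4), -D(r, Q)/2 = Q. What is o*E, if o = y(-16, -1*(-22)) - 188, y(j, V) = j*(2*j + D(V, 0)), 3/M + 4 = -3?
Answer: 31104/7 ≈ 4443.4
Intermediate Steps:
D(r, Q) = -2*Q
M = -3/7 (M = 3/(-4 - 3) = 3/(-7) = 3*(-1/7) = -3/7 ≈ -0.42857)
y(j, V) = 2*j**2 (y(j, V) = j*(2*j - 2*0) = j*(2*j + 0) = j*(2*j) = 2*j**2)
E = 96/7 (E = (-3/7 - 3)*(-4) = -24/7*(-4) = 96/7 ≈ 13.714)
o = 324 (o = 2*(-16)**2 - 188 = 2*256 - 188 = 512 - 188 = 324)
o*E = 324*(96/7) = 31104/7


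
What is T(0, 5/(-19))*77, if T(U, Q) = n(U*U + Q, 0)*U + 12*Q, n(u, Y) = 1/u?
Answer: -4620/19 ≈ -243.16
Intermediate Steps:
T(U, Q) = 12*Q + U/(Q + U²) (T(U, Q) = U/(U*U + Q) + 12*Q = U/(U² + Q) + 12*Q = U/(Q + U²) + 12*Q = 12*Q + U/(Q + U²))
T(0, 5/(-19))*77 = ((0 + 12*(5/(-19))*(5/(-19) + 0²))/(5/(-19) + 0²))*77 = ((0 + 12*(5*(-1/19))*(5*(-1/19) + 0))/(5*(-1/19) + 0))*77 = ((0 + 12*(-5/19)*(-5/19 + 0))/(-5/19 + 0))*77 = ((0 + 12*(-5/19)*(-5/19))/(-5/19))*77 = -19*(0 + 300/361)/5*77 = -19/5*300/361*77 = -60/19*77 = -4620/19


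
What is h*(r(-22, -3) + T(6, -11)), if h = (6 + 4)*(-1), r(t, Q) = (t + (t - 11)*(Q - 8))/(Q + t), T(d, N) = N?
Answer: 1232/5 ≈ 246.40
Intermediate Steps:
r(t, Q) = (t + (-11 + t)*(-8 + Q))/(Q + t)
h = -10 (h = 10*(-1) = -10)
h*(r(-22, -3) + T(6, -11)) = -10*((88 - 11*(-3) - 7*(-22) - 3*(-22))/(-3 - 22) - 11) = -10*((88 + 33 + 154 + 66)/(-25) - 11) = -10*(-1/25*341 - 11) = -10*(-341/25 - 11) = -10*(-616/25) = 1232/5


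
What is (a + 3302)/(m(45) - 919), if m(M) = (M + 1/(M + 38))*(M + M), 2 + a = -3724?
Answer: -35192/259963 ≈ -0.13537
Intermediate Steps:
a = -3726 (a = -2 - 3724 = -3726)
m(M) = 2*M*(M + 1/(38 + M)) (m(M) = (M + 1/(38 + M))*(2*M) = 2*M*(M + 1/(38 + M)))
(a + 3302)/(m(45) - 919) = (-3726 + 3302)/(2*45*(1 + 45**2 + 38*45)/(38 + 45) - 919) = -424/(2*45*(1 + 2025 + 1710)/83 - 919) = -424/(2*45*(1/83)*3736 - 919) = -424/(336240/83 - 919) = -424/259963/83 = -424*83/259963 = -35192/259963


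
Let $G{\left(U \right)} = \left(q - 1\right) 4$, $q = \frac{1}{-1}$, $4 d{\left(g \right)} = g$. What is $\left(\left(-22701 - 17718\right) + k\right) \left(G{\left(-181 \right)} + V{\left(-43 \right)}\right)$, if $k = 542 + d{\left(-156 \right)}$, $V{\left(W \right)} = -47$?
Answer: $2195380$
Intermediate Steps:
$d{\left(g \right)} = \frac{g}{4}$
$q = -1$
$k = 503$ ($k = 542 + \frac{1}{4} \left(-156\right) = 542 - 39 = 503$)
$G{\left(U \right)} = -8$ ($G{\left(U \right)} = \left(-1 - 1\right) 4 = \left(-2\right) 4 = -8$)
$\left(\left(-22701 - 17718\right) + k\right) \left(G{\left(-181 \right)} + V{\left(-43 \right)}\right) = \left(\left(-22701 - 17718\right) + 503\right) \left(-8 - 47\right) = \left(-40419 + 503\right) \left(-55\right) = \left(-39916\right) \left(-55\right) = 2195380$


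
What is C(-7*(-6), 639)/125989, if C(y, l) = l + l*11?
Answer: 7668/125989 ≈ 0.060862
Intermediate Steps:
C(y, l) = 12*l (C(y, l) = l + 11*l = 12*l)
C(-7*(-6), 639)/125989 = (12*639)/125989 = 7668*(1/125989) = 7668/125989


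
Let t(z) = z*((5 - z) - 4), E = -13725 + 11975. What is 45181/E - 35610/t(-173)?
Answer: -216286827/8779750 ≈ -24.635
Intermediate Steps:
E = -1750
t(z) = z*(1 - z)
45181/E - 35610/t(-173) = 45181/(-1750) - 35610*(-1/(173*(1 - 1*(-173)))) = 45181*(-1/1750) - 35610*(-1/(173*(1 + 173))) = -45181/1750 - 35610/((-173*174)) = -45181/1750 - 35610/(-30102) = -45181/1750 - 35610*(-1/30102) = -45181/1750 + 5935/5017 = -216286827/8779750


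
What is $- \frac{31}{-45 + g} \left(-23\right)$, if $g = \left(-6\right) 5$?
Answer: $- \frac{713}{75} \approx -9.5067$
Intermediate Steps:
$g = -30$
$- \frac{31}{-45 + g} \left(-23\right) = - \frac{31}{-45 - 30} \left(-23\right) = - \frac{31}{-75} \left(-23\right) = \left(-31\right) \left(- \frac{1}{75}\right) \left(-23\right) = \frac{31}{75} \left(-23\right) = - \frac{713}{75}$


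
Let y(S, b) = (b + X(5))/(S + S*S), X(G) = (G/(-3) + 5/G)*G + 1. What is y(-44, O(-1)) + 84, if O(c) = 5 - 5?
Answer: 476777/5676 ≈ 83.999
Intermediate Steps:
X(G) = 1 + G*(5/G - G/3) (X(G) = (G*(-⅓) + 5/G)*G + 1 = (-G/3 + 5/G)*G + 1 = (5/G - G/3)*G + 1 = G*(5/G - G/3) + 1 = 1 + G*(5/G - G/3))
O(c) = 0
y(S, b) = (-7/3 + b)/(S + S²) (y(S, b) = (b + (6 - ⅓*5²))/(S + S*S) = (b + (6 - ⅓*25))/(S + S²) = (b + (6 - 25/3))/(S + S²) = (b - 7/3)/(S + S²) = (-7/3 + b)/(S + S²))
y(-44, O(-1)) + 84 = (-7/3 + 0)/((-44)*(1 - 44)) + 84 = -1/44*(-7/3)/(-43) + 84 = -1/44*(-1/43)*(-7/3) + 84 = -7/5676 + 84 = 476777/5676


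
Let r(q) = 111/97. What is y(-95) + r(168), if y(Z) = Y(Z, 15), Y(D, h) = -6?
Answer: -471/97 ≈ -4.8557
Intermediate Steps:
y(Z) = -6
r(q) = 111/97 (r(q) = 111*(1/97) = 111/97)
y(-95) + r(168) = -6 + 111/97 = -471/97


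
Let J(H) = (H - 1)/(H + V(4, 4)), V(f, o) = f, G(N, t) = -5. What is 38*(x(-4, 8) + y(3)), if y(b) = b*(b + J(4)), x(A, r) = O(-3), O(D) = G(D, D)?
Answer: 779/4 ≈ 194.75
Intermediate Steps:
O(D) = -5
x(A, r) = -5
J(H) = (-1 + H)/(4 + H) (J(H) = (H - 1)/(H + 4) = (-1 + H)/(4 + H))
y(b) = b*(3/8 + b) (y(b) = b*(b + (-1 + 4)/(4 + 4)) = b*(b + 3/8) = b*(3/8 + b))
38*(x(-4, 8) + y(3)) = 38*(-5 + (⅛)*3*(3 + 8*3)) = 38*(-5 + (⅛)*3*(3 + 24)) = 38*(-5 + (⅛)*3*27) = 38*(-5 + 81/8) = 38*(41/8) = 779/4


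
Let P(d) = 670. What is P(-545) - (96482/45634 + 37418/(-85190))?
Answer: 649538434908/971890115 ≈ 668.33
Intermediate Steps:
P(-545) - (96482/45634 + 37418/(-85190)) = 670 - (96482/45634 + 37418/(-85190)) = 670 - (96482*(1/45634) + 37418*(-1/85190)) = 670 - (48241/22817 - 18709/42595) = 670 - 1*1627942142/971890115 = 670 - 1627942142/971890115 = 649538434908/971890115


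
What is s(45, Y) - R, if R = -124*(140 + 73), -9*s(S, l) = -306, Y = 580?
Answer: 26446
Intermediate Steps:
s(S, l) = 34 (s(S, l) = -⅑*(-306) = 34)
R = -26412 (R = -124*213 = -26412)
s(45, Y) - R = 34 - 1*(-26412) = 34 + 26412 = 26446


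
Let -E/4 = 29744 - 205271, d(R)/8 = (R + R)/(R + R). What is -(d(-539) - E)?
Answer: 702100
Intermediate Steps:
d(R) = 8 (d(R) = 8*((R + R)/(R + R)) = 8*((2*R)/((2*R))) = 8*((2*R)*(1/(2*R))) = 8*1 = 8)
E = 702108 (E = -4*(29744 - 205271) = -4*(-175527) = 702108)
-(d(-539) - E) = -(8 - 1*702108) = -(8 - 702108) = -1*(-702100) = 702100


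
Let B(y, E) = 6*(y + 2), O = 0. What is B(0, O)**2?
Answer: 144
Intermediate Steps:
B(y, E) = 12 + 6*y (B(y, E) = 6*(2 + y) = 12 + 6*y)
B(0, O)**2 = (12 + 6*0)**2 = (12 + 0)**2 = 12**2 = 144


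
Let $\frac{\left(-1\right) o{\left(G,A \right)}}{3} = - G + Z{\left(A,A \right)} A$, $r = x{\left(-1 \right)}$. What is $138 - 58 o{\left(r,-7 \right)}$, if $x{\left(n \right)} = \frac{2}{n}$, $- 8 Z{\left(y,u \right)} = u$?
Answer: $- \frac{2319}{4} \approx -579.75$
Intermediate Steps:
$Z{\left(y,u \right)} = - \frac{u}{8}$
$r = -2$ ($r = \frac{2}{-1} = 2 \left(-1\right) = -2$)
$o{\left(G,A \right)} = 3 G + \frac{3 A^{2}}{8}$ ($o{\left(G,A \right)} = - 3 \left(- G + - \frac{A}{8} A\right) = - 3 \left(- G - \frac{A^{2}}{8}\right) = 3 G + \frac{3 A^{2}}{8}$)
$138 - 58 o{\left(r,-7 \right)} = 138 - 58 \left(3 \left(-2\right) + \frac{3 \left(-7\right)^{2}}{8}\right) = 138 - 58 \left(-6 + \frac{3}{8} \cdot 49\right) = 138 - 58 \left(-6 + \frac{147}{8}\right) = 138 - \frac{2871}{4} = - \frac{2319}{4}$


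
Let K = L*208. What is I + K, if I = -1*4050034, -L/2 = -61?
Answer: -4024658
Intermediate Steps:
L = 122 (L = -2*(-61) = 122)
I = -4050034
K = 25376 (K = 122*208 = 25376)
I + K = -4050034 + 25376 = -4024658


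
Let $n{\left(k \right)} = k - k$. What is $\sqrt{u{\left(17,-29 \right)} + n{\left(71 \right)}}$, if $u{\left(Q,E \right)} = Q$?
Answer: $\sqrt{17} \approx 4.1231$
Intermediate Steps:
$n{\left(k \right)} = 0$
$\sqrt{u{\left(17,-29 \right)} + n{\left(71 \right)}} = \sqrt{17 + 0} = \sqrt{17}$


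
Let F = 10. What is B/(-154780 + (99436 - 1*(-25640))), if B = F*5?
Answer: -25/14852 ≈ -0.0016833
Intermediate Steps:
B = 50 (B = 10*5 = 50)
B/(-154780 + (99436 - 1*(-25640))) = 50/(-154780 + (99436 - 1*(-25640))) = 50/(-154780 + (99436 + 25640)) = 50/(-154780 + 125076) = 50/(-29704) = -1/29704*50 = -25/14852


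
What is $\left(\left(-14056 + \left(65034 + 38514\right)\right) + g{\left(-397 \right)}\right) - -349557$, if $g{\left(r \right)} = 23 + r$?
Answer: $438675$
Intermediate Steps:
$\left(\left(-14056 + \left(65034 + 38514\right)\right) + g{\left(-397 \right)}\right) - -349557 = \left(\left(-14056 + \left(65034 + 38514\right)\right) + \left(23 - 397\right)\right) - -349557 = \left(\left(-14056 + 103548\right) - 374\right) + 349557 = \left(89492 - 374\right) + 349557 = 89118 + 349557 = 438675$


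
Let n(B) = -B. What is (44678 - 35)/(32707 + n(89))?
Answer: 44643/32618 ≈ 1.3687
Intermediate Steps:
(44678 - 35)/(32707 + n(89)) = (44678 - 35)/(32707 - 1*89) = 44643/(32707 - 89) = 44643/32618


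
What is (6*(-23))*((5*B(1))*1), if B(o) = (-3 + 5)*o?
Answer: -1380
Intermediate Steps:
B(o) = 2*o
(6*(-23))*((5*B(1))*1) = (6*(-23))*((5*(2*1))*1) = -138*5*2 = -1380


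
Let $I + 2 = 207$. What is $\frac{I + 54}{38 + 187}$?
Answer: $\frac{259}{225} \approx 1.1511$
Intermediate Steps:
$I = 205$ ($I = -2 + 207 = 205$)
$\frac{I + 54}{38 + 187} = \frac{205 + 54}{38 + 187} = \frac{259}{225}$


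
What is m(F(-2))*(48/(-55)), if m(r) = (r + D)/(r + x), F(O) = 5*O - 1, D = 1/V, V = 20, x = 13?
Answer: 1314/275 ≈ 4.7782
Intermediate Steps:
D = 1/20 ≈ 0.050000
F(O) = -1 + 5*O
m(r) = (1/20 + r)/(13 + r) (m(r) = (r + 1/20)/(r + 13) = (1/20 + r)/(13 + r))
m(F(-2))*(48/(-55)) = ((1/20 + (-1 + 5*(-2)))/(13 + (-1 + 5*(-2))))*(48/(-55)) = ((1/20 + (-1 - 10))/(13 + (-1 - 10)))*(48*(-1/55)) = ((1/20 - 11)/(13 - 11))*(-48/55) = (-219/20/2)*(-48/55) = ((½)*(-219/20))*(-48/55) = -219/40*(-48/55) = 1314/275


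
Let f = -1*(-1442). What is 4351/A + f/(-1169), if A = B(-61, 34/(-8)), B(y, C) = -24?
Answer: -731561/4008 ≈ -182.53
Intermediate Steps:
A = -24
f = 1442
4351/A + f/(-1169) = 4351/(-24) + 1442/(-1169) = 4351*(-1/24) + 1442*(-1/1169) = -4351/24 - 206/167 = -731561/4008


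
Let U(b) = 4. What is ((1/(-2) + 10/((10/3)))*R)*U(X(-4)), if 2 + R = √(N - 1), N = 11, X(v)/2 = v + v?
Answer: -20 + 10*√10 ≈ 11.623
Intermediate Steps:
X(v) = 4*v (X(v) = 2*(v + v) = 2*(2*v) = 4*v)
R = -2 + √10 (R = -2 + √(11 - 1) = -2 + √10 ≈ 1.1623)
((1/(-2) + 10/((10/3)))*R)*U(X(-4)) = ((1/(-2) + 10/((10/3)))*(-2 + √10))*4 = ((1*(-½) + 10/((10*(⅓))))*(-2 + √10))*4 = ((-½ + 10/(10/3))*(-2 + √10))*4 = ((-½ + 10*(3/10))*(-2 + √10))*4 = ((-½ + 3)*(-2 + √10))*4 = (5*(-2 + √10)/2)*4 = (-5 + 5*√10/2)*4 = -20 + 10*√10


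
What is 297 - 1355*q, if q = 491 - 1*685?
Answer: 263167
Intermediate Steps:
q = -194 (q = 491 - 685 = -194)
297 - 1355*q = 297 - 1355*(-194) = 297 + 262870 = 263167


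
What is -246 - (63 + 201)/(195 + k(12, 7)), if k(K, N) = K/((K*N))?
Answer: -168942/683 ≈ -247.35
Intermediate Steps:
k(K, N) = 1/N (k(K, N) = K*(1/(K*N)) = 1/N)
-246 - (63 + 201)/(195 + k(12, 7)) = -246 - (63 + 201)/(195 + 1/7) = -246 - 264/(195 + ⅐) = -246 - 264/1366/7 = -246 - 264*7/1366 = -246 - 1*924/683 = -246 - 924/683 = -168942/683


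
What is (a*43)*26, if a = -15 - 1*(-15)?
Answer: 0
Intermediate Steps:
a = 0 (a = -15 + 15 = 0)
(a*43)*26 = (0*43)*26 = 0*26 = 0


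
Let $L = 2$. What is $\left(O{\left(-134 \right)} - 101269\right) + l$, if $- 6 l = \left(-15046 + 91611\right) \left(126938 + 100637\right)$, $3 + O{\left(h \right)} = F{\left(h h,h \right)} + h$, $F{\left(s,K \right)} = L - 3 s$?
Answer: $- \frac{17425211507}{6} \approx -2.9042 \cdot 10^{9}$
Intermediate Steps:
$F{\left(s,K \right)} = 2 - 3 s$
$O{\left(h \right)} = -1 + h - 3 h^{2}$ ($O{\left(h \right)} = -3 - \left(-2 - h + 3 h h\right) = -3 - \left(-2 - h + 3 h^{2}\right) = -3 + \left(2 + h - 3 h^{2}\right) = -1 + h - 3 h^{2}$)
$l = - \frac{17424279875}{6}$ ($l = - \frac{\left(-15046 + 91611\right) \left(126938 + 100637\right)}{6} = - \frac{76565 \cdot 227575}{6} = \left(- \frac{1}{6}\right) 17424279875 = - \frac{17424279875}{6} \approx -2.904 \cdot 10^{9}$)
$\left(O{\left(-134 \right)} - 101269\right) + l = \left(\left(-1 - 134 - 3 \left(-134\right)^{2}\right) - 101269\right) - \frac{17424279875}{6} = \left(\left(-1 - 134 - 53868\right) - 101269\right) - \frac{17424279875}{6} = \left(-54003 - 101269\right) - \frac{17424279875}{6} = -155272 - \frac{17424279875}{6} = - \frac{17425211507}{6}$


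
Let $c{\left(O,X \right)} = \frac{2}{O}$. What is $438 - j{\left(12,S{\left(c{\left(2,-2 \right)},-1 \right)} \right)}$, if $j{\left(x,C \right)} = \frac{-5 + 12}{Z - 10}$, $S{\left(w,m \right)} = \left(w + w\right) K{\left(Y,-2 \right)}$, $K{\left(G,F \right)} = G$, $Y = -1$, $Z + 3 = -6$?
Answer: $\frac{8329}{19} \approx 438.37$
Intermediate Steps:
$Z = -9$ ($Z = -3 - 6 = -9$)
$S{\left(w,m \right)} = - 2 w$ ($S{\left(w,m \right)} = \left(w + w\right) \left(-1\right) = 2 w \left(-1\right) = - 2 w$)
$j{\left(x,C \right)} = - \frac{7}{19}$ ($j{\left(x,C \right)} = \frac{-5 + 12}{-9 - 10} = \frac{7}{-19} = 7 \left(- \frac{1}{19}\right) = - \frac{7}{19}$)
$438 - j{\left(12,S{\left(c{\left(2,-2 \right)},-1 \right)} \right)} = 438 - - \frac{7}{19} = 438 + \frac{7}{19} = \frac{8329}{19}$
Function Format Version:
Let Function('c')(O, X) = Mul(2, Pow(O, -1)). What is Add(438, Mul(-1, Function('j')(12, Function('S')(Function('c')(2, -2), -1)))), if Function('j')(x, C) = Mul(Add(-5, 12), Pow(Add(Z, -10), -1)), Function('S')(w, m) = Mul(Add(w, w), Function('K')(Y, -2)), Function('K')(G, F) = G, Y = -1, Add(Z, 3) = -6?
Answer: Rational(8329, 19) ≈ 438.37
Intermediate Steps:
Z = -9 (Z = Add(-3, -6) = -9)
Function('S')(w, m) = Mul(-2, w) (Function('S')(w, m) = Mul(Add(w, w), -1) = Mul(Mul(2, w), -1) = Mul(-2, w))
Function('j')(x, C) = Rational(-7, 19) (Function('j')(x, C) = Mul(Add(-5, 12), Pow(Add(-9, -10), -1)) = Mul(7, Pow(-19, -1)) = Mul(7, Rational(-1, 19)) = Rational(-7, 19))
Add(438, Mul(-1, Function('j')(12, Function('S')(Function('c')(2, -2), -1)))) = Add(438, Mul(-1, Rational(-7, 19))) = Add(438, Rational(7, 19)) = Rational(8329, 19)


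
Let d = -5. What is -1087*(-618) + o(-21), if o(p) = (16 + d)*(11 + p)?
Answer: 671656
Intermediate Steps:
o(p) = 121 + 11*p (o(p) = (16 - 5)*(11 + p) = 11*(11 + p) = 121 + 11*p)
-1087*(-618) + o(-21) = -1087*(-618) + (121 + 11*(-21)) = 671766 + (121 - 231) = 671766 - 110 = 671656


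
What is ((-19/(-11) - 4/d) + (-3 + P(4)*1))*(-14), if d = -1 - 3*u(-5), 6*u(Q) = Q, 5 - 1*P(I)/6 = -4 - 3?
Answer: -31444/33 ≈ -952.85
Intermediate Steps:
P(I) = 72 (P(I) = 30 - 6*(-4 - 3) = 30 - 6*(-7) = 30 + 42 = 72)
u(Q) = Q/6
d = 3/2 (d = -1 - (-5)/2 = -1 - 3*(-⅚) = -1 + 5/2 = 3/2 ≈ 1.5000)
((-19/(-11) - 4/d) + (-3 + P(4)*1))*(-14) = ((-19/(-11) - 4/3/2) + (-3 + 72*1))*(-14) = ((-19*(-1/11) - 4*⅔) + (-3 + 72))*(-14) = ((19/11 - 8/3) + 69)*(-14) = (-31/33 + 69)*(-14) = (2246/33)*(-14) = -31444/33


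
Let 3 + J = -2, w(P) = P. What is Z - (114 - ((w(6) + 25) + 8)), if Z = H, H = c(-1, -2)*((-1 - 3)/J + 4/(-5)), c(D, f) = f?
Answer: -75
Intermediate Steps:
J = -5 (J = -3 - 2 = -5)
H = 0 (H = -2*((-1 - 3)/(-5) + 4/(-5)) = -2*(-4*(-⅕) + 4*(-⅕)) = -2*(⅘ - ⅘) = -2*0 = 0)
Z = 0
Z - (114 - ((w(6) + 25) + 8)) = 0 - (114 - ((6 + 25) + 8)) = 0 - (114 - (31 + 8)) = 0 - (114 - 1*39) = 0 - (114 - 39) = 0 - 1*75 = 0 - 75 = -75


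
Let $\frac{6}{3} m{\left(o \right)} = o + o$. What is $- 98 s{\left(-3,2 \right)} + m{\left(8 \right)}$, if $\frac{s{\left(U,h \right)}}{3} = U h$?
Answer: $1772$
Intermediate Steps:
$s{\left(U,h \right)} = 3 U h$
$m{\left(o \right)} = o$ ($m{\left(o \right)} = \frac{o + o}{2} = \frac{2 o}{2} = o$)
$- 98 s{\left(-3,2 \right)} + m{\left(8 \right)} = - 98 \cdot 3 \left(-3\right) 2 + 8 = \left(-98\right) \left(-18\right) + 8 = 1764 + 8 = 1772$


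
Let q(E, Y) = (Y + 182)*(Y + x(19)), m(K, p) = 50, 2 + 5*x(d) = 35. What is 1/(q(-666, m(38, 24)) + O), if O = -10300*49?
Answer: -5/2457844 ≈ -2.0343e-6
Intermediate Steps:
x(d) = 33/5 (x(d) = -2/5 + (1/5)*35 = -2/5 + 7 = 33/5)
O = -504700
q(E, Y) = (182 + Y)*(33/5 + Y) (q(E, Y) = (Y + 182)*(Y + 33/5) = (182 + Y)*(33/5 + Y))
1/(q(-666, m(38, 24)) + O) = 1/((6006/5 + 50**2 + (943/5)*50) - 504700) = 1/((6006/5 + 2500 + 9430) - 504700) = 1/(65656/5 - 504700) = 1/(-2457844/5) = -5/2457844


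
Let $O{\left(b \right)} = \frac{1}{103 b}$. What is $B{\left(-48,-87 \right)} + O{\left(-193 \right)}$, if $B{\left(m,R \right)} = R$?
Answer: $- \frac{1729474}{19879} \approx -87.0$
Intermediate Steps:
$O{\left(b \right)} = \frac{1}{103 b}$
$B{\left(-48,-87 \right)} + O{\left(-193 \right)} = -87 + \frac{1}{103 \left(-193\right)} = -87 + \frac{1}{103} \left(- \frac{1}{193}\right) = -87 - \frac{1}{19879} = - \frac{1729474}{19879}$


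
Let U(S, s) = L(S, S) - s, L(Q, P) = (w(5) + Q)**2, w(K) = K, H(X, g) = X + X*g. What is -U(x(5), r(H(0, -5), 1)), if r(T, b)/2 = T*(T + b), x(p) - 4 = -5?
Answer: -16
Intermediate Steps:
x(p) = -1 (x(p) = 4 - 5 = -1)
r(T, b) = 2*T*(T + b) (r(T, b) = 2*(T*(T + b)) = 2*T*(T + b))
L(Q, P) = (5 + Q)**2
U(S, s) = (5 + S)**2 - s
-U(x(5), r(H(0, -5), 1)) = -((5 - 1)**2 - 2*0*(1 - 5)*(0*(1 - 5) + 1)) = -(4**2 - 2*0*(-4)*(0*(-4) + 1)) = -(16 - 2*0*(0 + 1)) = -(16 - 2*0) = -(16 - 1*0) = -(16 + 0) = -1*16 = -16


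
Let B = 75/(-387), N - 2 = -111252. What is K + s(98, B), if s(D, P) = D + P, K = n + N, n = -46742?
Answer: -20368351/129 ≈ -1.5789e+5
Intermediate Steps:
N = -111250 (N = 2 - 111252 = -111250)
K = -157992 (K = -46742 - 111250 = -157992)
B = -25/129 (B = 75*(-1/387) = -25/129 ≈ -0.19380)
K + s(98, B) = -157992 + (98 - 25/129) = -157992 + 12617/129 = -20368351/129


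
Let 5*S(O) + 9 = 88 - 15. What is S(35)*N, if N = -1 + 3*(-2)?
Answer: -448/5 ≈ -89.600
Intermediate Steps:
S(O) = 64/5 (S(O) = -9/5 + (88 - 15)/5 = -9/5 + (⅕)*73 = -9/5 + 73/5 = 64/5)
N = -7 (N = -1 - 6 = -7)
S(35)*N = (64/5)*(-7) = -448/5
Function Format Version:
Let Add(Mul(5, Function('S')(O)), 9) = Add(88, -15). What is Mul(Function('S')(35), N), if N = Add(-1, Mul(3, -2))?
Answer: Rational(-448, 5) ≈ -89.600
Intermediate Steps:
Function('S')(O) = Rational(64, 5) (Function('S')(O) = Add(Rational(-9, 5), Mul(Rational(1, 5), Add(88, -15))) = Add(Rational(-9, 5), Mul(Rational(1, 5), 73)) = Add(Rational(-9, 5), Rational(73, 5)) = Rational(64, 5))
N = -7 (N = Add(-1, -6) = -7)
Mul(Function('S')(35), N) = Mul(Rational(64, 5), -7) = Rational(-448, 5)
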